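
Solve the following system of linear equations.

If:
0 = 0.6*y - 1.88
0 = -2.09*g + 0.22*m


Then:
g = 0.105263157894737*m
y = 3.13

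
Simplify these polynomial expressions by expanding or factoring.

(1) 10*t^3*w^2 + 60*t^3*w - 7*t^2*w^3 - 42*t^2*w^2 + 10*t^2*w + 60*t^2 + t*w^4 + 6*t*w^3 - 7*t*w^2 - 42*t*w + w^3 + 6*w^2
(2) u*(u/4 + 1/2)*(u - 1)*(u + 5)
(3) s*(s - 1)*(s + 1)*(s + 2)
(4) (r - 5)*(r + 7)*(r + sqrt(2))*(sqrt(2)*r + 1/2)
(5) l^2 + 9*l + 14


(1) = (-5*t + w)*(-2*t + w)*(w + 6)*(t*w + 1)
(2) = u^4/4 + 3*u^3/2 + 3*u^2/4 - 5*u/2
(3) = s^4 + 2*s^3 - s^2 - 2*s
(4) = sqrt(2)*r^4 + 5*r^3/2 + 2*sqrt(2)*r^3 - 69*sqrt(2)*r^2/2 + 5*r^2 - 175*r/2 + sqrt(2)*r - 35*sqrt(2)/2
(5) = (l + 2)*(l + 7)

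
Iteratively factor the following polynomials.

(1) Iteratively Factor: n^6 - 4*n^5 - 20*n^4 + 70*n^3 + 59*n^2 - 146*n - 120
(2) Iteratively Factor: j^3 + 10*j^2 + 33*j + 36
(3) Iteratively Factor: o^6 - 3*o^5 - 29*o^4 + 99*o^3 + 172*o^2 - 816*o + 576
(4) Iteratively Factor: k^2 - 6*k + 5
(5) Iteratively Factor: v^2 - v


(1) = (n - 2)*(n^5 - 2*n^4 - 24*n^3 + 22*n^2 + 103*n + 60) = (n - 2)*(n + 1)*(n^4 - 3*n^3 - 21*n^2 + 43*n + 60) = (n - 3)*(n - 2)*(n + 1)*(n^3 - 21*n - 20) = (n - 3)*(n - 2)*(n + 1)*(n + 4)*(n^2 - 4*n - 5) = (n - 5)*(n - 3)*(n - 2)*(n + 1)*(n + 4)*(n + 1)
(2) = (j + 3)*(j^2 + 7*j + 12) = (j + 3)*(j + 4)*(j + 3)
(3) = (o + 4)*(o^5 - 7*o^4 - o^3 + 103*o^2 - 240*o + 144) = (o - 3)*(o + 4)*(o^4 - 4*o^3 - 13*o^2 + 64*o - 48) = (o - 3)*(o + 4)^2*(o^3 - 8*o^2 + 19*o - 12) = (o - 4)*(o - 3)*(o + 4)^2*(o^2 - 4*o + 3) = (o - 4)*(o - 3)^2*(o + 4)^2*(o - 1)
(4) = (k - 5)*(k - 1)
(5) = (v)*(v - 1)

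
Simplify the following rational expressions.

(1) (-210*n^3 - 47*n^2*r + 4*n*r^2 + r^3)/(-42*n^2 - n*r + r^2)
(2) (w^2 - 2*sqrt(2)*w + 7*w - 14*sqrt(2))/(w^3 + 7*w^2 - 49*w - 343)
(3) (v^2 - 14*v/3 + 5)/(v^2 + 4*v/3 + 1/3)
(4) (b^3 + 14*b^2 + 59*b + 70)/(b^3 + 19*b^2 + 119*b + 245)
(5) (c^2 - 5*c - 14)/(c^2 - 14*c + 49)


(1) = 5*n + r
(2) = (w - 2*sqrt(2))/(w^2 - 49)
(3) = (3*v^2 - 14*v + 15)/(3*v^2 + 4*v + 1)
(4) = (b + 2)/(b + 7)
(5) = (c + 2)/(c - 7)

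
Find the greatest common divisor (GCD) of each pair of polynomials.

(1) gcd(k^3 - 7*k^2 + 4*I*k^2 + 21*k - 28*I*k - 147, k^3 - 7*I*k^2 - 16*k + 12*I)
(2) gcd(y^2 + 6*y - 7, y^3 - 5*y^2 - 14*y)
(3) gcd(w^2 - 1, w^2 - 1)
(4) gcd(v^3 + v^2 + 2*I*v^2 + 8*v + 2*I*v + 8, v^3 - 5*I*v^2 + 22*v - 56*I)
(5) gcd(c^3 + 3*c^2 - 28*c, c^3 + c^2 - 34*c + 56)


(1) = gcd((k - 7)*(k - 3*I)*(k + 7*I), (k - 3*I)*(k - 2*I)^2) = k - 3*I
(2) = gcd((y - 1)*(y + 7), y*(y - 7)*(y + 2)) = 1
(3) = w^2 - 1
(4) = gcd((v + 1)*(v - 2*I)*(v + 4*I), (v - 7*I)*(v - 2*I)*(v + 4*I)) = v^2 + 2*I*v + 8
(5) = gcd(c*(c - 4)*(c + 7), (c - 4)*(c - 2)*(c + 7)) = c^2 + 3*c - 28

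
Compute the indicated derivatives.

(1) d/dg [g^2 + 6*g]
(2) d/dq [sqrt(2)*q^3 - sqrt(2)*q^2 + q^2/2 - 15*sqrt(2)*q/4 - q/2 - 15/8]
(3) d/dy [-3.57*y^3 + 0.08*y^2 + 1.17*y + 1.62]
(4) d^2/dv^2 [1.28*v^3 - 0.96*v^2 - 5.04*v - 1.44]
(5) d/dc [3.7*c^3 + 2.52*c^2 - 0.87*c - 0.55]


(1) = 2*g + 6
(2) = 3*sqrt(2)*q^2 - 2*sqrt(2)*q + q - 15*sqrt(2)/4 - 1/2
(3) = -10.71*y^2 + 0.16*y + 1.17
(4) = 7.68*v - 1.92
(5) = 11.1*c^2 + 5.04*c - 0.87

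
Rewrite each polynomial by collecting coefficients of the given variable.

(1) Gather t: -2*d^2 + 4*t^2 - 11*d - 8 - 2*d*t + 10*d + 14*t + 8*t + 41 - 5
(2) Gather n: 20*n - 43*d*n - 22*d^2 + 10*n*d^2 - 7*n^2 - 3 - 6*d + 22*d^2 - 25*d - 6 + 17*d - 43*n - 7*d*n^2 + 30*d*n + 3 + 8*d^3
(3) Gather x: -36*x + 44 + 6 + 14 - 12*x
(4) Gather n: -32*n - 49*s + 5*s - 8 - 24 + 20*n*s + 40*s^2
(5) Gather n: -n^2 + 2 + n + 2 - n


(1) = -2*d^2 - d + 4*t^2 + t*(22 - 2*d) + 28
(2) = 8*d^3 - 14*d + n^2*(-7*d - 7) + n*(10*d^2 - 13*d - 23) - 6
(3) = 64 - 48*x
(4) = n*(20*s - 32) + 40*s^2 - 44*s - 32
(5) = 4 - n^2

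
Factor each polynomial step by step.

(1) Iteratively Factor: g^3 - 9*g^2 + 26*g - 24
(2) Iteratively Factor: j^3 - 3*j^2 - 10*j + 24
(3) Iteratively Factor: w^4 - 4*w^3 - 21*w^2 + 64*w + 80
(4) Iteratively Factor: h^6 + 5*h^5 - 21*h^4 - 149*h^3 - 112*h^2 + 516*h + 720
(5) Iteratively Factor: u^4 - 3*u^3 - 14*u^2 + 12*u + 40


(1) = (g - 3)*(g^2 - 6*g + 8) = (g - 3)*(g - 2)*(g - 4)
(2) = (j + 3)*(j^2 - 6*j + 8) = (j - 2)*(j + 3)*(j - 4)
(3) = (w + 1)*(w^3 - 5*w^2 - 16*w + 80) = (w - 4)*(w + 1)*(w^2 - w - 20) = (w - 5)*(w - 4)*(w + 1)*(w + 4)
(4) = (h - 5)*(h^5 + 10*h^4 + 29*h^3 - 4*h^2 - 132*h - 144) = (h - 5)*(h + 2)*(h^4 + 8*h^3 + 13*h^2 - 30*h - 72) = (h - 5)*(h + 2)*(h + 3)*(h^3 + 5*h^2 - 2*h - 24) = (h - 5)*(h + 2)*(h + 3)*(h + 4)*(h^2 + h - 6) = (h - 5)*(h + 2)*(h + 3)^2*(h + 4)*(h - 2)
(5) = (u + 2)*(u^3 - 5*u^2 - 4*u + 20) = (u + 2)^2*(u^2 - 7*u + 10) = (u - 2)*(u + 2)^2*(u - 5)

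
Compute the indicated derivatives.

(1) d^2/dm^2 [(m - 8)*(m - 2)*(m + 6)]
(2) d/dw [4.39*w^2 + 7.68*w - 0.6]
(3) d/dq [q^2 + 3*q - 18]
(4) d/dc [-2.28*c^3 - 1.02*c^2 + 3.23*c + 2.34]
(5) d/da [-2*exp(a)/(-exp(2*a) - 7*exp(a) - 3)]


(1) = 6*m - 8
(2) = 8.78*w + 7.68
(3) = 2*q + 3
(4) = -6.84*c^2 - 2.04*c + 3.23
(5) = 2*(3 - exp(2*a))*exp(a)/(exp(4*a) + 14*exp(3*a) + 55*exp(2*a) + 42*exp(a) + 9)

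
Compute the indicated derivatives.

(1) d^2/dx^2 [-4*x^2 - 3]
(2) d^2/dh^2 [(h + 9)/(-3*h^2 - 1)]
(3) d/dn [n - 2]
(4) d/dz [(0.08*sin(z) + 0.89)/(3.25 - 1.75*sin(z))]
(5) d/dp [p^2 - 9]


(1) = -8
(2) = 18*(-4*h^2*(h + 9) + (h + 3)*(3*h^2 + 1))/(3*h^2 + 1)^3
(3) = 1
(4) = 1.8175*cos(z)/(1.75*sin(z) - 3.25)^2
(5) = 2*p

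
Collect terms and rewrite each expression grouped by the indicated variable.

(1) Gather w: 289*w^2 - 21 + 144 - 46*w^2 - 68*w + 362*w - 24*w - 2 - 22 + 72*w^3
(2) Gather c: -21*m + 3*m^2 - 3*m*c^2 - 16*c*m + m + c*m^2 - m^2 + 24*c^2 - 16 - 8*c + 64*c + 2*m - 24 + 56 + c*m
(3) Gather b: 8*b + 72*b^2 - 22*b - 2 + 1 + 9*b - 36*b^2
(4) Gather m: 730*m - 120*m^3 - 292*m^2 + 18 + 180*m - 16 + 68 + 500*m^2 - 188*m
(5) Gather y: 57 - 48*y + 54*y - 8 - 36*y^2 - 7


(1) = 72*w^3 + 243*w^2 + 270*w + 99
(2) = c^2*(24 - 3*m) + c*(m^2 - 15*m + 56) + 2*m^2 - 18*m + 16
(3) = 36*b^2 - 5*b - 1
(4) = -120*m^3 + 208*m^2 + 722*m + 70
(5) = -36*y^2 + 6*y + 42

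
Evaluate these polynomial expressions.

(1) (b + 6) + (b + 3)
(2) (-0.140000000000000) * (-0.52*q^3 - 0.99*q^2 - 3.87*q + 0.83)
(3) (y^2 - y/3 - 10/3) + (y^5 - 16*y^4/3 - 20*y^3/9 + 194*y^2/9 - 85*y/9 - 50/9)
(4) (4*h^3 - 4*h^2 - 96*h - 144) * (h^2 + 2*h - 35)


(1) = 2*b + 9
(2) = 0.0728*q^3 + 0.1386*q^2 + 0.5418*q - 0.1162
(3) = y^5 - 16*y^4/3 - 20*y^3/9 + 203*y^2/9 - 88*y/9 - 80/9
(4) = 4*h^5 + 4*h^4 - 244*h^3 - 196*h^2 + 3072*h + 5040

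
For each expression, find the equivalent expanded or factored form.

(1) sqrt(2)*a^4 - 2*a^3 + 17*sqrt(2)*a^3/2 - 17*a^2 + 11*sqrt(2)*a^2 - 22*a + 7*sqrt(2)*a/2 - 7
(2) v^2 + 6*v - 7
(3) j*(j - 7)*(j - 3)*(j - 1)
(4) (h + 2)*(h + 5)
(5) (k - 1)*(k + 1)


(1) = (a + 1/2)*(a + 7)*(a - sqrt(2))*(sqrt(2)*a + sqrt(2))
(2) = (v - 1)*(v + 7)
(3) = j^4 - 11*j^3 + 31*j^2 - 21*j
(4) = h^2 + 7*h + 10
(5) = k^2 - 1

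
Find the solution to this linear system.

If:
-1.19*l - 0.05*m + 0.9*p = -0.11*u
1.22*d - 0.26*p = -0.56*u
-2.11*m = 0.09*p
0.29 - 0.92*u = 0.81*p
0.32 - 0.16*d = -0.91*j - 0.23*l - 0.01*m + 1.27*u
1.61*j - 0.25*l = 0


Then:
d = -0.12
j = 0.01
l = 0.05
m = -0.00
p = 0.04
u = 0.28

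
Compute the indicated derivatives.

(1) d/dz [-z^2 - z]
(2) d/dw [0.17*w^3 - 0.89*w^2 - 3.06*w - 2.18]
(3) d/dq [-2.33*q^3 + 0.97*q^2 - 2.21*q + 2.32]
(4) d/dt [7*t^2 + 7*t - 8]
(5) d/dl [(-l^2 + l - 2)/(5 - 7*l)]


(1) = -2*z - 1
(2) = 0.51*w^2 - 1.78*w - 3.06
(3) = -6.99*q^2 + 1.94*q - 2.21
(4) = 14*t + 7
(5) = (7*l^2 - 10*l - 9)/(49*l^2 - 70*l + 25)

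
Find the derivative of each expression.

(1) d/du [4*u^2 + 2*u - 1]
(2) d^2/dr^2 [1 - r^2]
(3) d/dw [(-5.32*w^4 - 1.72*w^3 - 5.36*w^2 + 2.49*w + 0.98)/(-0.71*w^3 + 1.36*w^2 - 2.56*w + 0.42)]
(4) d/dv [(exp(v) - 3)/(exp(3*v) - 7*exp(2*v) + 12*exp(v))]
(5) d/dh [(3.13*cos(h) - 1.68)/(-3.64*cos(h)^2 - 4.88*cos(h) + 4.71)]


(1) = 8*u + 2
(2) = -2
(3) = (3.7772*w^6 - 14.4704*w^5 + 34.7128*w^4 + 3.4046*w^3 + 10.2554*w^2 - 7.168*w + 3.5546)/(0.5041*w^6 - 1.9312*w^5 + 5.4848*w^4 - 7.5596*w^3 + 7.696*w^2 - 2.1504*w + 0.1764)
(4) = 2*(2 - exp(v))*exp(-v)/(exp(2*v) - 8*exp(v) + 16)
(5) = (-11.3932*cos(h)^2 + 12.2304*cos(h) - 6.5439)*sin(h)/(13.2496*cos(h)^4 + 35.5264*cos(h)^3 - 10.4744*cos(h)^2 - 45.9696*cos(h) + 22.1841)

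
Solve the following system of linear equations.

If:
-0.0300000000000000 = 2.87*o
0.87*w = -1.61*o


Then:
o = -0.01
w = 0.02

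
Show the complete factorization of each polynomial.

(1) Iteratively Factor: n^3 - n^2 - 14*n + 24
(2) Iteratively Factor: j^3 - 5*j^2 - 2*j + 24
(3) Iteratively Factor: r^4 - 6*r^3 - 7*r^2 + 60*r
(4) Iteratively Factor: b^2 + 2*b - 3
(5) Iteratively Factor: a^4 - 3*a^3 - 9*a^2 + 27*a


(1) = (n - 3)*(n^2 + 2*n - 8) = (n - 3)*(n - 2)*(n + 4)
(2) = (j + 2)*(j^2 - 7*j + 12) = (j - 4)*(j + 2)*(j - 3)
(3) = (r)*(r^3 - 6*r^2 - 7*r + 60) = r*(r + 3)*(r^2 - 9*r + 20) = r*(r - 5)*(r + 3)*(r - 4)
(4) = (b - 1)*(b + 3)
(5) = (a - 3)*(a^3 - 9*a) = (a - 3)*(a + 3)*(a^2 - 3*a) = (a - 3)^2*(a + 3)*(a)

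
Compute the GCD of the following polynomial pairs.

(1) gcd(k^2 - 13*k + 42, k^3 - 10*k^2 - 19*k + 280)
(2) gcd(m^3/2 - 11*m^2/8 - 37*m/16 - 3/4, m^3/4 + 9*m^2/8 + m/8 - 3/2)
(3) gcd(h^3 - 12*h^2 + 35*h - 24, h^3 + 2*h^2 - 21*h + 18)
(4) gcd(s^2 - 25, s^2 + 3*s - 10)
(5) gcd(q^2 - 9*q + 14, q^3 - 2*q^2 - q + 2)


(1) = gcd((k - 7)*(k - 6), (k - 8)*(k - 7)*(k + 5)) = k - 7
(2) = 1
(3) = gcd((h - 8)*(h - 3)*(h - 1), (h - 3)*(h - 1)*(h + 6)) = h^2 - 4*h + 3
(4) = s + 5
(5) = q - 2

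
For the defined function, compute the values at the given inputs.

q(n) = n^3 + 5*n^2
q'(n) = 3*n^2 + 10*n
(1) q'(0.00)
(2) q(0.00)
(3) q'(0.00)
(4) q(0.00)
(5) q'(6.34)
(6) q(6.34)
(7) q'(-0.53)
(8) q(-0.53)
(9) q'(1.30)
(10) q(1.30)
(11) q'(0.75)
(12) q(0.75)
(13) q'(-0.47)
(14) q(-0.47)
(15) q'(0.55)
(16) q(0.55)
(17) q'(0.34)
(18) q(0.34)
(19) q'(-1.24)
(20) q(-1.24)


(1) = 0.00
(2) = 0.00
(3) = 0.00
(4) = 0.00
(5) = 183.99
(6) = 455.82
(7) = -4.46
(8) = 1.26
(9) = 18.07
(10) = 10.65
(11) = 9.19
(12) = 3.23
(13) = -4.04
(14) = 1.00
(15) = 6.41
(16) = 1.68
(17) = 3.75
(18) = 0.62
(19) = -7.79
(20) = 5.78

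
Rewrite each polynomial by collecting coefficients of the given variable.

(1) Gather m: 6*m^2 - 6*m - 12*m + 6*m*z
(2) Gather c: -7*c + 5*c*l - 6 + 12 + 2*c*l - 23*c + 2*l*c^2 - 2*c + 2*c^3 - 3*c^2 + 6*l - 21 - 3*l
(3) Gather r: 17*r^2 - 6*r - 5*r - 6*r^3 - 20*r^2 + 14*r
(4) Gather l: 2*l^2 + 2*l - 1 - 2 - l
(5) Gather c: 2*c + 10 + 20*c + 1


(1) = 6*m^2 + m*(6*z - 18)
(2) = 2*c^3 + c^2*(2*l - 3) + c*(7*l - 32) + 3*l - 15
(3) = -6*r^3 - 3*r^2 + 3*r
(4) = 2*l^2 + l - 3
(5) = 22*c + 11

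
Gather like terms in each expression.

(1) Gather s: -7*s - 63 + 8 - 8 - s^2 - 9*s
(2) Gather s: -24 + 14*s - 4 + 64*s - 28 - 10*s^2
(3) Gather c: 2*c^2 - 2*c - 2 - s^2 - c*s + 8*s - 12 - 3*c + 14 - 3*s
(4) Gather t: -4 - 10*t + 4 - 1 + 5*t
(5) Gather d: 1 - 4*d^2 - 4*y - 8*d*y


(1) = -s^2 - 16*s - 63
(2) = -10*s^2 + 78*s - 56
(3) = 2*c^2 + c*(-s - 5) - s^2 + 5*s
(4) = -5*t - 1
(5) = -4*d^2 - 8*d*y - 4*y + 1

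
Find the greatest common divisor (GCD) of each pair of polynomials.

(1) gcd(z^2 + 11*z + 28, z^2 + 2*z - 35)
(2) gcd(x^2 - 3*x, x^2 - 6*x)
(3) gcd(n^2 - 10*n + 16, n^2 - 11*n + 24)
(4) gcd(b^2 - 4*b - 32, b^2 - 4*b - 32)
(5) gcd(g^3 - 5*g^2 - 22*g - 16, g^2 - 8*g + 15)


(1) = gcd((z + 4)*(z + 7), (z - 5)*(z + 7)) = z + 7
(2) = gcd(x*(x - 3), x*(x - 6)) = x
(3) = n - 8
(4) = gcd((b - 8)*(b + 4), (b - 8)*(b + 4)) = b^2 - 4*b - 32
(5) = gcd((g - 8)*(g + 1)*(g + 2), (g - 5)*(g - 3)) = 1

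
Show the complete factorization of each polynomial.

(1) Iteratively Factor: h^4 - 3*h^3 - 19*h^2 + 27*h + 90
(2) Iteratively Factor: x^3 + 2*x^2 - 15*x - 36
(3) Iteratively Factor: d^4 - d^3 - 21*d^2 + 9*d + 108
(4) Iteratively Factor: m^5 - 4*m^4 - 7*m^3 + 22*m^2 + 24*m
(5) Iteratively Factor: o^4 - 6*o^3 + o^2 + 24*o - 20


(1) = (h + 2)*(h^3 - 5*h^2 - 9*h + 45) = (h - 5)*(h + 2)*(h^2 - 9) = (h - 5)*(h + 2)*(h + 3)*(h - 3)
(2) = (x + 3)*(x^2 - x - 12) = (x - 4)*(x + 3)*(x + 3)
(3) = (d + 3)*(d^3 - 4*d^2 - 9*d + 36) = (d - 4)*(d + 3)*(d^2 - 9) = (d - 4)*(d + 3)^2*(d - 3)
(4) = (m - 4)*(m^4 - 7*m^2 - 6*m) = m*(m - 4)*(m^3 - 7*m - 6) = m*(m - 4)*(m + 1)*(m^2 - m - 6) = m*(m - 4)*(m - 3)*(m + 1)*(m + 2)
(5) = (o - 5)*(o^3 - o^2 - 4*o + 4) = (o - 5)*(o - 2)*(o^2 + o - 2) = (o - 5)*(o - 2)*(o + 2)*(o - 1)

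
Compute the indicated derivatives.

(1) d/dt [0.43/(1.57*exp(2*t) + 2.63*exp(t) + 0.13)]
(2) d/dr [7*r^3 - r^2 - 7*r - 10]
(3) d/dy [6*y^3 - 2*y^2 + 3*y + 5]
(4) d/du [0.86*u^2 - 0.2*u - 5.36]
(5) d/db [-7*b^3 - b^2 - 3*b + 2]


(1) = (-1.3502*exp(t) - 1.1309)*exp(t)/(1.57*exp(2*t) + 2.63*exp(t) + 0.13)^2
(2) = 21*r^2 - 2*r - 7
(3) = 18*y^2 - 4*y + 3
(4) = 1.72*u - 0.2
(5) = -21*b^2 - 2*b - 3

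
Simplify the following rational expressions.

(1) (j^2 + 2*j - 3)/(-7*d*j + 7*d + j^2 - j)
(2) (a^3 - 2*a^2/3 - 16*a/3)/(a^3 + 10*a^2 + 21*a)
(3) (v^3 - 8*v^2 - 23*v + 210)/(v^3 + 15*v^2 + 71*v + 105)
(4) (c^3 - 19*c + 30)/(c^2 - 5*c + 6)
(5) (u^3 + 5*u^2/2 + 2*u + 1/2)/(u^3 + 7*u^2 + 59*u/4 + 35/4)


(1) = (-j - 3)/(7*d - j)
(2) = (3*a^2 - 2*a - 16)/(3*a^2 + 30*a + 63)
(3) = (v^2 - 13*v + 42)/(v^2 + 10*v + 21)
(4) = c + 5
(5) = (4*u^2 + 6*u + 2)/(4*u^2 + 24*u + 35)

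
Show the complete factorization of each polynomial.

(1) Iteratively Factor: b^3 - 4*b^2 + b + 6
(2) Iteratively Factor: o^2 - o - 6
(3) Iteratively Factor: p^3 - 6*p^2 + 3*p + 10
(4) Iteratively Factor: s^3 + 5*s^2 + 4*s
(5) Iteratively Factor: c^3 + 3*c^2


(1) = (b + 1)*(b^2 - 5*b + 6) = (b - 3)*(b + 1)*(b - 2)
(2) = (o - 3)*(o + 2)
(3) = (p - 5)*(p^2 - p - 2) = (p - 5)*(p - 2)*(p + 1)
(4) = (s + 1)*(s^2 + 4*s) = s*(s + 1)*(s + 4)
(5) = (c + 3)*(c^2) = c*(c + 3)*(c)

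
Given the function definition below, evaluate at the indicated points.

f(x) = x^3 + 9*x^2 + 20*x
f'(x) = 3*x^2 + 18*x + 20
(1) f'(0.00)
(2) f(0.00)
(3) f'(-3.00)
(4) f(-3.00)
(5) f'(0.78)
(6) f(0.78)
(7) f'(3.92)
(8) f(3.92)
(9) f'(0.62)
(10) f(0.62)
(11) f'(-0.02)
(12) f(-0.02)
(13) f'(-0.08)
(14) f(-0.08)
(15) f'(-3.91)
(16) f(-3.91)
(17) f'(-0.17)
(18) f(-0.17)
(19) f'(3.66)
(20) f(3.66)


(1) = 20.00
(2) = 0.00
(3) = -7.00
(4) = -6.00
(5) = 35.87
(6) = 21.55
(7) = 136.66
(8) = 276.93
(9) = 32.31
(10) = 16.10
(11) = 19.64
(12) = -0.40
(13) = 18.58
(14) = -1.54
(15) = -4.52
(16) = -0.38
(17) = 17.03
(18) = -3.14
(19) = 126.07
(20) = 242.79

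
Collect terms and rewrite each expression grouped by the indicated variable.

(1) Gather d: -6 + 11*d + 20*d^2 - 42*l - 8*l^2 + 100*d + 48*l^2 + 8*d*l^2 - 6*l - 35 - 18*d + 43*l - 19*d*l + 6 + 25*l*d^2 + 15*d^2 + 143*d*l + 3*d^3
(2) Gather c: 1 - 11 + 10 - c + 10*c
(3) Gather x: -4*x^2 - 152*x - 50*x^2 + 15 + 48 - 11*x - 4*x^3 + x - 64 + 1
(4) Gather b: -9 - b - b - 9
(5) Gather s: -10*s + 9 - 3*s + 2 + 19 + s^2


(1) = 3*d^3 + d^2*(25*l + 35) + d*(8*l^2 + 124*l + 93) + 40*l^2 - 5*l - 35
(2) = 9*c
(3) = -4*x^3 - 54*x^2 - 162*x
(4) = -2*b - 18
(5) = s^2 - 13*s + 30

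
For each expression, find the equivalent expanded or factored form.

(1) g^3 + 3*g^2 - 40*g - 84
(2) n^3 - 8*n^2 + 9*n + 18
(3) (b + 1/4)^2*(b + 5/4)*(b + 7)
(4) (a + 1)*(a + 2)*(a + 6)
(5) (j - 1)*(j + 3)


(1) = (g - 6)*(g + 2)*(g + 7)
(2) = (n - 6)*(n - 3)*(n + 1)
(3) = b^4 + 35*b^3/4 + 207*b^2/16 + 313*b/64 + 35/64
(4) = a^3 + 9*a^2 + 20*a + 12
(5) = j^2 + 2*j - 3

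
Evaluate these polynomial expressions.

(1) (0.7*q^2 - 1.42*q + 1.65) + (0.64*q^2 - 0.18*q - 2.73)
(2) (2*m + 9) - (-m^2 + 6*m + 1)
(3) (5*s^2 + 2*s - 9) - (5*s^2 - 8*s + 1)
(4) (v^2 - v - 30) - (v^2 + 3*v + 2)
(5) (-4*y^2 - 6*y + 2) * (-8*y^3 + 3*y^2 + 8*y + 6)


(1) = 1.34*q^2 - 1.6*q - 1.08
(2) = m^2 - 4*m + 8
(3) = 10*s - 10
(4) = -4*v - 32
(5) = 32*y^5 + 36*y^4 - 66*y^3 - 66*y^2 - 20*y + 12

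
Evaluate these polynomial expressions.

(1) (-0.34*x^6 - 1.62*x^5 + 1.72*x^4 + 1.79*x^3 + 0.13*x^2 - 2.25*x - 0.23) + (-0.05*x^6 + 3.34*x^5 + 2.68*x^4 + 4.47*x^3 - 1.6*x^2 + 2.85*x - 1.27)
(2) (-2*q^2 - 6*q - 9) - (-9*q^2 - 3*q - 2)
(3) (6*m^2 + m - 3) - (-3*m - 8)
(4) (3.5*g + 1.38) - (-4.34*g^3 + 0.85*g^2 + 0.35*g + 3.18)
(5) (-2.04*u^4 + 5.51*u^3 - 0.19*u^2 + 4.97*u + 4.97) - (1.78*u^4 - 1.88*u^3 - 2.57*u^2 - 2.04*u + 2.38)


(1) = -0.39*x^6 + 1.72*x^5 + 4.4*x^4 + 6.26*x^3 - 1.47*x^2 + 0.6*x - 1.5
(2) = 7*q^2 - 3*q - 7
(3) = 6*m^2 + 4*m + 5
(4) = 4.34*g^3 - 0.85*g^2 + 3.15*g - 1.8
(5) = -3.82*u^4 + 7.39*u^3 + 2.38*u^2 + 7.01*u + 2.59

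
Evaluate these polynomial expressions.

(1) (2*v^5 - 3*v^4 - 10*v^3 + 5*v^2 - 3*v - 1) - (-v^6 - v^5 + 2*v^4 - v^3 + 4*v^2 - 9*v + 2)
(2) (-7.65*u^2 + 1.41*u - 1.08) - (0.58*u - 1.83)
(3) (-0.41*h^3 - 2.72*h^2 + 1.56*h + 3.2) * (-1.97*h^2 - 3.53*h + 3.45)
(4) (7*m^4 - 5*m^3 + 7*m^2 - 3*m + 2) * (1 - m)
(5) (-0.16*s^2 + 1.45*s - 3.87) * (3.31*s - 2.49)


(1) = v^6 + 3*v^5 - 5*v^4 - 9*v^3 + v^2 + 6*v - 3
(2) = -7.65*u^2 + 0.83*u + 0.75
(3) = 0.8077*h^5 + 6.8057*h^4 + 5.1139*h^3 - 21.1948*h^2 - 5.914*h + 11.04
(4) = -7*m^5 + 12*m^4 - 12*m^3 + 10*m^2 - 5*m + 2
(5) = -0.5296*s^3 + 5.1979*s^2 - 16.4202*s + 9.6363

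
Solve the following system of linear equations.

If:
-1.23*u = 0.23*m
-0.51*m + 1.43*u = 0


Then:
m = 0.00
u = 0.00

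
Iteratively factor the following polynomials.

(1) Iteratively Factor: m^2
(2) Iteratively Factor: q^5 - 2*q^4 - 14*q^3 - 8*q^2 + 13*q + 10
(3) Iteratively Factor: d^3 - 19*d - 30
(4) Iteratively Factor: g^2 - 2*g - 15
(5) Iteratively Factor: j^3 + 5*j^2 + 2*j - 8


(1) = (m)*(m)
(2) = (q - 5)*(q^4 + 3*q^3 + q^2 - 3*q - 2) = (q - 5)*(q + 1)*(q^3 + 2*q^2 - q - 2) = (q - 5)*(q + 1)^2*(q^2 + q - 2) = (q - 5)*(q + 1)^2*(q + 2)*(q - 1)
(3) = (d + 2)*(d^2 - 2*d - 15) = (d + 2)*(d + 3)*(d - 5)
(4) = (g + 3)*(g - 5)
(5) = (j + 4)*(j^2 + j - 2) = (j + 2)*(j + 4)*(j - 1)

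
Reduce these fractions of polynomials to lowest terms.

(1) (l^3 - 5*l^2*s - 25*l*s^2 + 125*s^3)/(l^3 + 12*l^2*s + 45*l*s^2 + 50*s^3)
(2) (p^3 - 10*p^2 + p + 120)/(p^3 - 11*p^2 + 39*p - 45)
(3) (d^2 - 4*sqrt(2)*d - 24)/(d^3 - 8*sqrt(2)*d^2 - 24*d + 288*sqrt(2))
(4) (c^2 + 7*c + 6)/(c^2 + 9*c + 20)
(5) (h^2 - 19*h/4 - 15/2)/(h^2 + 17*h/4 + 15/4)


(1) = (l^2 - 10*l*s + 25*s^2)/(l^2 + 7*l*s + 10*s^2)
(2) = (p^2 - 5*p - 24)/(p^2 - 6*p + 9)
(3) = (d + 2*sqrt(2))/(d^2 - 2*sqrt(2)*d - 48)
(4) = (c^2 + 7*c + 6)/(c^2 + 9*c + 20)
(5) = (h - 6)/(h + 3)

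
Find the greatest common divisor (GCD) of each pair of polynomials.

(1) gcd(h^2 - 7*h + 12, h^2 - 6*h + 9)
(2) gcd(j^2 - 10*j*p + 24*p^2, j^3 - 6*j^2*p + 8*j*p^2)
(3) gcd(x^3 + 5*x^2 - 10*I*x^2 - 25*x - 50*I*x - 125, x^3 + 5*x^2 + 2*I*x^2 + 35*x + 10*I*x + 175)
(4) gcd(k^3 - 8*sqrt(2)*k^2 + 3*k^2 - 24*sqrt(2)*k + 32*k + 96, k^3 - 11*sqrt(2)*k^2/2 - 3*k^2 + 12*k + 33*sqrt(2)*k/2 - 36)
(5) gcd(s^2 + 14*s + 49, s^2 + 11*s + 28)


(1) = gcd((h - 4)*(h - 3), (h - 3)^2) = h - 3
(2) = -j + 4*p
(3) = x^2 + x*(5 - 5*I) - 25*I
(4) = gcd((k + 3)*(k - 4*sqrt(2))^2, (k - 3)*(k - 4*sqrt(2))*(k - 3*sqrt(2)/2)) = k - 4*sqrt(2)
(5) = gcd((s + 7)^2, (s + 4)*(s + 7)) = s + 7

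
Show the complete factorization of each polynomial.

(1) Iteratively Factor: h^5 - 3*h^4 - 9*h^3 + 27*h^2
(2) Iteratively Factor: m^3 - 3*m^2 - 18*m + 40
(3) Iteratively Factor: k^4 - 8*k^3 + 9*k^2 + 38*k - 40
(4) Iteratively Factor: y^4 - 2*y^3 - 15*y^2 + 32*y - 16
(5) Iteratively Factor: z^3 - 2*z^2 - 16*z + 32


(1) = (h)*(h^4 - 3*h^3 - 9*h^2 + 27*h) = h*(h + 3)*(h^3 - 6*h^2 + 9*h) = h^2*(h + 3)*(h^2 - 6*h + 9) = h^2*(h - 3)*(h + 3)*(h - 3)
(2) = (m - 5)*(m^2 + 2*m - 8) = (m - 5)*(m + 4)*(m - 2)
(3) = (k - 5)*(k^3 - 3*k^2 - 6*k + 8) = (k - 5)*(k + 2)*(k^2 - 5*k + 4) = (k - 5)*(k - 4)*(k + 2)*(k - 1)
(4) = (y - 4)*(y^3 + 2*y^2 - 7*y + 4) = (y - 4)*(y - 1)*(y^2 + 3*y - 4) = (y - 4)*(y - 1)*(y + 4)*(y - 1)
(5) = (z - 4)*(z^2 + 2*z - 8) = (z - 4)*(z + 4)*(z - 2)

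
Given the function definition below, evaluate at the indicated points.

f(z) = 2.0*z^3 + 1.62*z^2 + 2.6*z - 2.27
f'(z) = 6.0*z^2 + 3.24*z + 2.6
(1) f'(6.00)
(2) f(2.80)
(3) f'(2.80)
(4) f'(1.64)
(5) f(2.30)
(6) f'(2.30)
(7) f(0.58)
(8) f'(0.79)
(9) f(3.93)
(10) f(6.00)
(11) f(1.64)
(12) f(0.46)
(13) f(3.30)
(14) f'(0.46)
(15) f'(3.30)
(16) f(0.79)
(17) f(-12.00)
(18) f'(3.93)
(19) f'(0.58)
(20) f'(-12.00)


(1) = 238.04
(2) = 61.61
(3) = 58.71
(4) = 24.05
(5) = 36.61
(6) = 41.79
(7) = 0.17
(8) = 8.90
(9) = 154.37
(10) = 503.65
(11) = 15.17
(12) = -0.54
(13) = 95.83
(14) = 5.36
(15) = 78.63
(16) = 1.78
(17) = -3256.19
(18) = 108.00
(19) = 6.50
(20) = 827.72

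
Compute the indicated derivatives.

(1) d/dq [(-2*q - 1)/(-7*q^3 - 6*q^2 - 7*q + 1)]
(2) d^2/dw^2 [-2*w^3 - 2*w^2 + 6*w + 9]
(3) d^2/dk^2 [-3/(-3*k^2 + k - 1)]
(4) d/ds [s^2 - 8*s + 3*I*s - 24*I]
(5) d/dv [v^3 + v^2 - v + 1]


(1) = (14*q^3 + 12*q^2 + 14*q - (2*q + 1)*(21*q^2 + 12*q + 7) - 2)/(7*q^3 + 6*q^2 + 7*q - 1)^2
(2) = -12*w - 4
(3) = 6*(-9*k^2 + 3*k + (6*k - 1)^2 - 3)/(3*k^2 - k + 1)^3
(4) = 2*s - 8 + 3*I
(5) = 3*v^2 + 2*v - 1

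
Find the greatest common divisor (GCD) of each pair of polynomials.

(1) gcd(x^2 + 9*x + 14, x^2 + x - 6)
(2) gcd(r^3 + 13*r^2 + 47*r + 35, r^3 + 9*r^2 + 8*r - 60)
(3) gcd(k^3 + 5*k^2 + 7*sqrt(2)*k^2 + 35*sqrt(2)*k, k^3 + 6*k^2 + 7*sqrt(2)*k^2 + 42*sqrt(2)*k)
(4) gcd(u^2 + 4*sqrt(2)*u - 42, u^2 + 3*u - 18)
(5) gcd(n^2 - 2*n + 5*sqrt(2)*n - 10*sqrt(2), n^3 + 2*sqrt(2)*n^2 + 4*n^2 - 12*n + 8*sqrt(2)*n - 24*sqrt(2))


(1) = 1
(2) = gcd((r + 1)*(r + 5)*(r + 7), (r - 2)*(r + 5)*(r + 6)) = r + 5
(3) = gcd(k*(k + 5)*(k + 7*sqrt(2)), k*(k + 6)*(k + 7*sqrt(2))) = k^2 + 7*sqrt(2)*k
(4) = 1
(5) = gcd((n - 2)*(n + 5*sqrt(2)), (n - 2)*(n + 6)*(n + 2*sqrt(2))) = n - 2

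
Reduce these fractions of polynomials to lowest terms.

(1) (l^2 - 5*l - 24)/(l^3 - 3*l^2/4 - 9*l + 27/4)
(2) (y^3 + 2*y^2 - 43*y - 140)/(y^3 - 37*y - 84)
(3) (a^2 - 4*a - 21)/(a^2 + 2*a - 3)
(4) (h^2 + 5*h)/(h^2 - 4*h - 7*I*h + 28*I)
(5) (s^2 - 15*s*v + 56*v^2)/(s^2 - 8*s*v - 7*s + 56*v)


(1) = (4*l - 32)/(4*l^2 - 15*l + 9)
(2) = (y + 5)/(y + 3)
(3) = (a - 7)/(a - 1)
(4) = (h^2 + 5*h)/(h^2 + h*(-4 - 7*I) + 28*I)
(5) = (s - 7*v)/(s - 7)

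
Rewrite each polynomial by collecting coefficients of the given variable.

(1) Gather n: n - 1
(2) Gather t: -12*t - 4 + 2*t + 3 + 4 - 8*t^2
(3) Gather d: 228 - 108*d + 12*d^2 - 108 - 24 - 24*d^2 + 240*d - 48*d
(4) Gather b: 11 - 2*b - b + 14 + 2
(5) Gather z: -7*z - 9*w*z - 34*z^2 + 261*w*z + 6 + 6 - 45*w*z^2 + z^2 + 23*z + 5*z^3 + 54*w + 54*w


(1) = n - 1
(2) = -8*t^2 - 10*t + 3
(3) = -12*d^2 + 84*d + 96
(4) = 27 - 3*b
(5) = 108*w + 5*z^3 + z^2*(-45*w - 33) + z*(252*w + 16) + 12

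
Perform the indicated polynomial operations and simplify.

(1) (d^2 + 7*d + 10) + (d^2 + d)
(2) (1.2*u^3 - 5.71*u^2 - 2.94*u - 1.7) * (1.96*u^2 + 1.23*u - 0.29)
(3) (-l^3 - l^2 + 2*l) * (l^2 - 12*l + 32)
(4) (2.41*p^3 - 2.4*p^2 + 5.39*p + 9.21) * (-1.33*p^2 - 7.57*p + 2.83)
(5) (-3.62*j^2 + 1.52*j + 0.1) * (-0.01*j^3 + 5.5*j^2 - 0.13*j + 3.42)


(1) = 2*d^2 + 8*d + 10
(2) = 2.352*u^5 - 9.7156*u^4 - 13.1337*u^3 - 5.2923*u^2 - 1.2384*u + 0.493
(3) = -l^5 + 11*l^4 - 18*l^3 - 56*l^2 + 64*l
(4) = -3.2053*p^5 - 15.0517*p^4 + 17.8196*p^3 - 59.8436*p^2 - 54.466*p + 26.0643
(5) = 0.0362*j^5 - 19.9252*j^4 + 8.8296*j^3 - 12.028*j^2 + 5.1854*j + 0.342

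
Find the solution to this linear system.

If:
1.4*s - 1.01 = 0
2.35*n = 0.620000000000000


Then:
n = 0.26
s = 0.72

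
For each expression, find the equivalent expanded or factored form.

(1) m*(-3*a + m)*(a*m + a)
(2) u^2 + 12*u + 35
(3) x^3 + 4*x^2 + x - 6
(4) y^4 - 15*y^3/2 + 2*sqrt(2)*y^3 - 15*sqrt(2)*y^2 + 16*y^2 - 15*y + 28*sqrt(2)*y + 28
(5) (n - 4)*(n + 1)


(1) = -3*a^2*m^2 - 3*a^2*m + a*m^3 + a*m^2
(2) = (u + 5)*(u + 7)
(3) = (x - 1)*(x + 2)*(x + 3)
(4) = (y - 4)*(y - 7/2)*(y + sqrt(2))^2
(5) = n^2 - 3*n - 4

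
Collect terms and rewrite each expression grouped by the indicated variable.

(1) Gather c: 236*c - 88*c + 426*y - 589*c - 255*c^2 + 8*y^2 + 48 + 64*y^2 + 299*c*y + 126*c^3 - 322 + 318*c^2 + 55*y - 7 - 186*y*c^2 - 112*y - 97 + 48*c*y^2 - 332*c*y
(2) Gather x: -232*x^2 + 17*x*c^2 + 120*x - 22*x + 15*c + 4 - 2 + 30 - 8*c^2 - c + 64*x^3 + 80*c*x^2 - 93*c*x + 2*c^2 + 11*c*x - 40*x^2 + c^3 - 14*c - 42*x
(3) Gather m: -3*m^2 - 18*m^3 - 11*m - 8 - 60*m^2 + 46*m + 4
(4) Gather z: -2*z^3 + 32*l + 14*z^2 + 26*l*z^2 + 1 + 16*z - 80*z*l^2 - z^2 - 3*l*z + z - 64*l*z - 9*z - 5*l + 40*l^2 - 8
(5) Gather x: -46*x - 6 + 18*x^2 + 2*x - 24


(1) = 126*c^3 + c^2*(63 - 186*y) + c*(48*y^2 - 33*y - 441) + 72*y^2 + 369*y - 378
(2) = c^3 - 6*c^2 + 64*x^3 + x^2*(80*c - 272) + x*(17*c^2 - 82*c + 56) + 32
(3) = -18*m^3 - 63*m^2 + 35*m - 4
(4) = 40*l^2 + 27*l - 2*z^3 + z^2*(26*l + 13) + z*(-80*l^2 - 67*l + 8) - 7
(5) = 18*x^2 - 44*x - 30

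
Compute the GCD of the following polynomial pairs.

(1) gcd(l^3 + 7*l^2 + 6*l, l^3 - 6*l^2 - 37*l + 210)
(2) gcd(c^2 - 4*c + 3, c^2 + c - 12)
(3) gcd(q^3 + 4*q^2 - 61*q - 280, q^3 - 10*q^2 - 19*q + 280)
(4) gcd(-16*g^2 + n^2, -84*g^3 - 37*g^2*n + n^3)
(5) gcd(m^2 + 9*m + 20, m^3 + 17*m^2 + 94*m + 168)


(1) = gcd(l*(l + 1)*(l + 6), (l - 7)*(l - 5)*(l + 6)) = l + 6
(2) = gcd((c - 3)*(c - 1), (c - 3)*(c + 4)) = c - 3
(3) = q^2 - 3*q - 40
(4) = gcd((-4*g + n)*(4*g + n), (-7*g + n)*(3*g + n)*(4*g + n)) = 4*g + n
(5) = m + 4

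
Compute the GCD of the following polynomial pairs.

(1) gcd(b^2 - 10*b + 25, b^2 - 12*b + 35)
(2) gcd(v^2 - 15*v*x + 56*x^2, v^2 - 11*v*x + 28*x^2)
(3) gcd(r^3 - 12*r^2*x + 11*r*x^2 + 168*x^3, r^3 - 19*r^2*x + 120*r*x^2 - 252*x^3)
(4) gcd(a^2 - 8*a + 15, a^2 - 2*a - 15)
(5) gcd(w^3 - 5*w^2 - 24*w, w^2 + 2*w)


(1) = gcd((b - 5)^2, (b - 7)*(b - 5)) = b - 5
(2) = -v + 7*x
(3) = -r + 7*x
(4) = gcd((a - 5)*(a - 3), (a - 5)*(a + 3)) = a - 5
(5) = gcd(w*(w - 8)*(w + 3), w*(w + 2)) = w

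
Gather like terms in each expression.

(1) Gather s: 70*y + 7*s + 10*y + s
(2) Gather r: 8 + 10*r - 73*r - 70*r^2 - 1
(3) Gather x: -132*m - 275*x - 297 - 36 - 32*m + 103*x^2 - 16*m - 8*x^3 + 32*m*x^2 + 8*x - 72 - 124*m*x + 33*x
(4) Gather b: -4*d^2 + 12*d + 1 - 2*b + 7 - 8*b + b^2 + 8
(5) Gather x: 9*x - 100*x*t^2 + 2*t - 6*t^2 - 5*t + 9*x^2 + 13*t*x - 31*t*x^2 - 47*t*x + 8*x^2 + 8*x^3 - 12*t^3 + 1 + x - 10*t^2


(1) = 8*s + 80*y
(2) = -70*r^2 - 63*r + 7
(3) = -180*m - 8*x^3 + x^2*(32*m + 103) + x*(-124*m - 234) - 405
(4) = b^2 - 10*b - 4*d^2 + 12*d + 16
(5) = -12*t^3 - 16*t^2 - 3*t + 8*x^3 + x^2*(17 - 31*t) + x*(-100*t^2 - 34*t + 10) + 1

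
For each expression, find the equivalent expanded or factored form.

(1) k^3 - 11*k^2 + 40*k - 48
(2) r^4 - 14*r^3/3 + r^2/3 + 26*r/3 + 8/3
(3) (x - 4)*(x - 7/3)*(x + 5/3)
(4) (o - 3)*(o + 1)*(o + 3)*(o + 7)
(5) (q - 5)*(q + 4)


(1) = (k - 4)^2*(k - 3)
(2) = (r - 4)*(r - 2)*(r + 1/3)*(r + 1)
(3) = x^3 - 14*x^2/3 - 11*x/9 + 140/9
(4) = o^4 + 8*o^3 - 2*o^2 - 72*o - 63
(5) = q^2 - q - 20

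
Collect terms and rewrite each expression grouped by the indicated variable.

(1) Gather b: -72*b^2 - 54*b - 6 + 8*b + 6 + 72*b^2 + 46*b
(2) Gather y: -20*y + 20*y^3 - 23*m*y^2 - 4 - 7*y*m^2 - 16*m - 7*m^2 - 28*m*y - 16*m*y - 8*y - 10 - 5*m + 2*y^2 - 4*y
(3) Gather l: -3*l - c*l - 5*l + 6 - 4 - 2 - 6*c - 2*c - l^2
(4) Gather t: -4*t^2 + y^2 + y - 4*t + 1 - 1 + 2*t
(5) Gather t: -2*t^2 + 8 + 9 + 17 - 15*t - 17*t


(1) = 0
(2) = -7*m^2 - 21*m + 20*y^3 + y^2*(2 - 23*m) + y*(-7*m^2 - 44*m - 32) - 14
(3) = -8*c - l^2 + l*(-c - 8)
(4) = -4*t^2 - 2*t + y^2 + y
(5) = -2*t^2 - 32*t + 34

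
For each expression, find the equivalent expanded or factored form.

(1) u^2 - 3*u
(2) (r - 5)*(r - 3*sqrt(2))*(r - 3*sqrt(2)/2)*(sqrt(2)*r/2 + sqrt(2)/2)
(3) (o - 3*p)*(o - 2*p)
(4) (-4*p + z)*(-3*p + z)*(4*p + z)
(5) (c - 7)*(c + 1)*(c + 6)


(1) = u*(u - 3)
(2) = sqrt(2)*r^4/2 - 9*r^3/2 - 2*sqrt(2)*r^3 + 2*sqrt(2)*r^2 + 18*r^2 - 18*sqrt(2)*r + 45*r/2 - 45*sqrt(2)/2
(3) = o^2 - 5*o*p + 6*p^2
(4) = 48*p^3 - 16*p^2*z - 3*p*z^2 + z^3
(5) = c^3 - 43*c - 42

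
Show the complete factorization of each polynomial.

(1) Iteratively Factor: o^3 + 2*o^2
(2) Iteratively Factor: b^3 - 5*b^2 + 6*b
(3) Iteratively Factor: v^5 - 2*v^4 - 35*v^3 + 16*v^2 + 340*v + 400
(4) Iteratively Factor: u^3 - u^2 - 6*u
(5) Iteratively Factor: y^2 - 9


(1) = (o)*(o^2 + 2*o) = o^2*(o + 2)
(2) = (b)*(b^2 - 5*b + 6) = b*(b - 2)*(b - 3)
(3) = (v + 4)*(v^4 - 6*v^3 - 11*v^2 + 60*v + 100) = (v - 5)*(v + 4)*(v^3 - v^2 - 16*v - 20) = (v - 5)*(v + 2)*(v + 4)*(v^2 - 3*v - 10) = (v - 5)*(v + 2)^2*(v + 4)*(v - 5)
(4) = (u - 3)*(u^2 + 2*u) = u*(u - 3)*(u + 2)
(5) = (y - 3)*(y + 3)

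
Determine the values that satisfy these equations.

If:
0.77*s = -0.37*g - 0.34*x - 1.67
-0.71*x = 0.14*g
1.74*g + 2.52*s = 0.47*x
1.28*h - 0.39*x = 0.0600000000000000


Then:
g = 6.50
h = -0.34
s = -4.73
x = -1.28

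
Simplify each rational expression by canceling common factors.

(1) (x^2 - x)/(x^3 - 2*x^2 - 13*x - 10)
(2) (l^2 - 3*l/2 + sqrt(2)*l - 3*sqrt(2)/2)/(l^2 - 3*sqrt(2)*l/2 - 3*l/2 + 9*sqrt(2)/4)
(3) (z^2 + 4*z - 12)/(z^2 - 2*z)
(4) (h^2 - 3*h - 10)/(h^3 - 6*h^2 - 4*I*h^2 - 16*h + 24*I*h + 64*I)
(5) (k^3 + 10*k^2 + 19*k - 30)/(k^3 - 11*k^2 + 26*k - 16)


(1) = (x^2 - x)/(x^3 - 2*x^2 - 13*x - 10)
(2) = (8*l + 8*sqrt(2))/(8*l - 12*sqrt(2))
(3) = (z + 6)/z
(4) = (h - 5)/(h^2 + h*(-8 - 4*I) + 32*I)
(5) = (k^2 + 11*k + 30)/(k^2 - 10*k + 16)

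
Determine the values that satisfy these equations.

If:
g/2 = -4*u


Then:
g = -8*u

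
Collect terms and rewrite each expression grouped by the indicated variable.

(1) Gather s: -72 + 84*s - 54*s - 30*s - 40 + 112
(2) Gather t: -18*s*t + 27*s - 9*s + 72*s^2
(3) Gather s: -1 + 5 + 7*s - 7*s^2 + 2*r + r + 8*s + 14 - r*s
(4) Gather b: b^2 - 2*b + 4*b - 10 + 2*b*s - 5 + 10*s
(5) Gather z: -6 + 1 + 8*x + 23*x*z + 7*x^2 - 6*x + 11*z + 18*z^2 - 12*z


(1) = 0
(2) = 72*s^2 - 18*s*t + 18*s
(3) = 3*r - 7*s^2 + s*(15 - r) + 18
(4) = b^2 + b*(2*s + 2) + 10*s - 15
(5) = 7*x^2 + 2*x + 18*z^2 + z*(23*x - 1) - 5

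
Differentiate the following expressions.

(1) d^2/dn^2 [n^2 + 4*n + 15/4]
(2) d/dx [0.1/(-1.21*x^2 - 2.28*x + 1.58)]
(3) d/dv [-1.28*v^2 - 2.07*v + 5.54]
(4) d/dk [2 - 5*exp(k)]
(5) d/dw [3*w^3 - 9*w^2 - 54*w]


(1) = 2
(2) = (0.242*x + 0.228)/(1.21*x^2 + 2.28*x - 1.58)^2
(3) = -2.56*v - 2.07
(4) = -5*exp(k)
(5) = 9*w^2 - 18*w - 54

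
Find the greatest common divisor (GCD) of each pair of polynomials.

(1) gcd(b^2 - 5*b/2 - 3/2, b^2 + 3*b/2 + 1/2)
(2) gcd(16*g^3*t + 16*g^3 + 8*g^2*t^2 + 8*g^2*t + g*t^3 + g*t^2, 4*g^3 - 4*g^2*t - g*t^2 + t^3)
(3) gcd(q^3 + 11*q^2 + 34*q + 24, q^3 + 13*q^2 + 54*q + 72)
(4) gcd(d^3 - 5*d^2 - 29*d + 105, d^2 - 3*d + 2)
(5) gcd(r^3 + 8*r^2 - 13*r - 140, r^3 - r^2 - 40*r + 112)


(1) = b + 1/2
(2) = gcd((4*g + t)^2*(g*t + g), (-2*g + t)*(-g + t)*(2*g + t)) = 1
(3) = gcd((q + 1)*(q + 4)*(q + 6), (q + 3)*(q + 4)*(q + 6)) = q^2 + 10*q + 24
(4) = gcd((d - 7)*(d - 3)*(d + 5), (d - 2)*(d - 1)) = 1
(5) = r^2 + 3*r - 28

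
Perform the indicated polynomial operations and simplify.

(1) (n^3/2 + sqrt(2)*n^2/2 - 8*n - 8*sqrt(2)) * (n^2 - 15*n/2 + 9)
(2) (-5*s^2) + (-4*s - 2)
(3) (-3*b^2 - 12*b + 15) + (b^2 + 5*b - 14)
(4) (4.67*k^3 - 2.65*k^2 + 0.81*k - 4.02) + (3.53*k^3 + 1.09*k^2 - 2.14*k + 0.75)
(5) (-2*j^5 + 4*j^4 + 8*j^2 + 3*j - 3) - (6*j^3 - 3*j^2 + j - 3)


(1) = n^5/2 - 15*n^4/4 + sqrt(2)*n^4/2 - 15*sqrt(2)*n^3/4 - 7*n^3/2 - 7*sqrt(2)*n^2/2 + 60*n^2 - 72*n + 60*sqrt(2)*n - 72*sqrt(2)
(2) = -5*s^2 - 4*s - 2
(3) = -2*b^2 - 7*b + 1
(4) = 8.2*k^3 - 1.56*k^2 - 1.33*k - 3.27
(5) = -2*j^5 + 4*j^4 - 6*j^3 + 11*j^2 + 2*j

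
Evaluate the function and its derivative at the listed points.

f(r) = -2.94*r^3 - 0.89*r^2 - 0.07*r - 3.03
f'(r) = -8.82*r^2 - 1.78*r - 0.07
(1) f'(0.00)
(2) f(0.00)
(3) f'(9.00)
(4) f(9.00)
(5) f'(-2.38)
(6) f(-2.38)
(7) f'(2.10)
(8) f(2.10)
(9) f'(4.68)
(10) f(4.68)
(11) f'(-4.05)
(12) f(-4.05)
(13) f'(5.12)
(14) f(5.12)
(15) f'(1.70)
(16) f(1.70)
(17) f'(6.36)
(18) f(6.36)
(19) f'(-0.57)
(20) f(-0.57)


(1) = -0.07
(2) = -3.03
(3) = -730.51
(4) = -2219.01
(5) = -45.79
(6) = 31.73
(7) = -42.70
(8) = -34.33
(9) = -201.58
(10) = -324.21
(11) = -137.53
(12) = 177.96
(13) = -240.39
(14) = -421.32
(15) = -28.59
(16) = -20.17
(17) = -368.16
(18) = -795.82
(19) = -1.92
(20) = -2.73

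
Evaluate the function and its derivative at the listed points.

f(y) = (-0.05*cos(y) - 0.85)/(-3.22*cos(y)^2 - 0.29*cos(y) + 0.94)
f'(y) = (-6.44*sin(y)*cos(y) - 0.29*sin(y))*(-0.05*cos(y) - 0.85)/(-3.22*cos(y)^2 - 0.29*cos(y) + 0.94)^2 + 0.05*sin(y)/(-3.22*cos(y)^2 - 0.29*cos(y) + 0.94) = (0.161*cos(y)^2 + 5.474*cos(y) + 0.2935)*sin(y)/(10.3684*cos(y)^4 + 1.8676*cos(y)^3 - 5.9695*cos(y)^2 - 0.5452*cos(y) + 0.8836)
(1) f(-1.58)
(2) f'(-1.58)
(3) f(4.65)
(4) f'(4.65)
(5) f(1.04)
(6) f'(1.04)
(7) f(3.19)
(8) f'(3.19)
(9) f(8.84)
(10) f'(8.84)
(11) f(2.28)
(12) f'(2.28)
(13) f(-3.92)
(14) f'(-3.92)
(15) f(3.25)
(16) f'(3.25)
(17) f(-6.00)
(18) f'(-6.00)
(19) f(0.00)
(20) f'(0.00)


(1) = -0.90
(2) = -0.27
(3) = -0.90
(4) = 0.05
(5) = 27.39
(6) = 2622.62
(7) = 0.40
(8) = 0.06
(9) = 0.76
(10) = -2.05
(11) = 3.45
(12) = -43.37
(13) = 1.68
(14) = -10.47
(15) = 0.41
(16) = 0.14
(17) = 0.39
(18) = 0.30
(19) = 0.35
(20) = 0.00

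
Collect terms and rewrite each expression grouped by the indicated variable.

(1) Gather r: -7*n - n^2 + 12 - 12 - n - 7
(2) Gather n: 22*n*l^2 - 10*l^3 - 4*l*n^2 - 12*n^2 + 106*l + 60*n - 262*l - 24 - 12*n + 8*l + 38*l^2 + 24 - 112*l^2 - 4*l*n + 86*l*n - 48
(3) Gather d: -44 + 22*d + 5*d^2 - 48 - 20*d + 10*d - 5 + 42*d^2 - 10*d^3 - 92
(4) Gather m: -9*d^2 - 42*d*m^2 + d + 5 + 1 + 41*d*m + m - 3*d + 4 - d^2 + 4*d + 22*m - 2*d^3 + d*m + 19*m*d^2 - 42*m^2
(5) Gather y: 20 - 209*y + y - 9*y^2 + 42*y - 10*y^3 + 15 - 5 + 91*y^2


(1) = -n^2 - 8*n - 7
(2) = -10*l^3 - 74*l^2 - 148*l + n^2*(-4*l - 12) + n*(22*l^2 + 82*l + 48) - 48
(3) = -10*d^3 + 47*d^2 + 12*d - 189
(4) = -2*d^3 - 10*d^2 + 2*d + m^2*(-42*d - 42) + m*(19*d^2 + 42*d + 23) + 10
(5) = -10*y^3 + 82*y^2 - 166*y + 30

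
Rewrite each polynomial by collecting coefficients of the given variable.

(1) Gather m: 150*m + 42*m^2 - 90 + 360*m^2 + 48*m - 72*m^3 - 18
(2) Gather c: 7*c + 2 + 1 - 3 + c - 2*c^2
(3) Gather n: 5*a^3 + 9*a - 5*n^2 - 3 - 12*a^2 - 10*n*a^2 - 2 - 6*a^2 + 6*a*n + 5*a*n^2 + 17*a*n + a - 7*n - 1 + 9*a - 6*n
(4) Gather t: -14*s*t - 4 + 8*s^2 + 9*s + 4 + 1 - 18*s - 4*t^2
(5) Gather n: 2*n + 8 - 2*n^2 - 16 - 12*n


(1) = -72*m^3 + 402*m^2 + 198*m - 108
(2) = -2*c^2 + 8*c
(3) = 5*a^3 - 18*a^2 + 19*a + n^2*(5*a - 5) + n*(-10*a^2 + 23*a - 13) - 6
(4) = 8*s^2 - 14*s*t - 9*s - 4*t^2 + 1
(5) = -2*n^2 - 10*n - 8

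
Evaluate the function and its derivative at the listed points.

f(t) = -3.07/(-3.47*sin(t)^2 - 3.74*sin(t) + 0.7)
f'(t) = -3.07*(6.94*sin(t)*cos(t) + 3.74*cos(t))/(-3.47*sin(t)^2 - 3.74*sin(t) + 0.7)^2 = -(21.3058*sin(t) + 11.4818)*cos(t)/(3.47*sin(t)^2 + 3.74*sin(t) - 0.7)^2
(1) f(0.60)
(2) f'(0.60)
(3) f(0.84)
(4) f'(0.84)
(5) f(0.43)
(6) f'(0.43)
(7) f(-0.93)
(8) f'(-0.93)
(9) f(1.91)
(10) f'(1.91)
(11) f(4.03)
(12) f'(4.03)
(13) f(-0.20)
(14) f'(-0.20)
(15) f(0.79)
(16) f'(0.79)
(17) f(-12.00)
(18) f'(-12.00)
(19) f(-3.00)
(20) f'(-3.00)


(1) = 1.22
(2) = -3.06
(3) = 0.77
(4) = -1.14
(5) = 2.10
(6) = -8.66
(7) = -2.09
(8) = 1.55
(9) = 0.52
(10) = 0.30
(11) = -2.03
(12) = -1.39
(13) = -2.35
(14) = -4.16
(15) = 0.83
(16) = -1.36
(17) = 1.33
(18) = -3.64
(19) = -2.65
(20) = 6.25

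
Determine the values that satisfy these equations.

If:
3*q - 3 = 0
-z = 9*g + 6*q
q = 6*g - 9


Then:
g = 5/3
q = 1
z = -21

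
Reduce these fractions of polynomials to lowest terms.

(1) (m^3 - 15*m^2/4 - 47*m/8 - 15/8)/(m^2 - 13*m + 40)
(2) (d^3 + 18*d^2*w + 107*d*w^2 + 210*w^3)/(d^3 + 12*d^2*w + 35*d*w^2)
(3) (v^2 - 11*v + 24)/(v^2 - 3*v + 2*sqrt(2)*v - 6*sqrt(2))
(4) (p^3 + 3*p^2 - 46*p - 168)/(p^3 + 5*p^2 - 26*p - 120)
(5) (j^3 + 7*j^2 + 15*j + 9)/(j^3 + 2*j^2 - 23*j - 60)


(1) = (8*m^2 + 10*m + 3)/(8*m - 64)
(2) = (d + 6*w)/d
(3) = (v - 8)/(v + 2*sqrt(2))
(4) = (p - 7)/(p - 5)
(5) = (j^2 + 4*j + 3)/(j^2 - j - 20)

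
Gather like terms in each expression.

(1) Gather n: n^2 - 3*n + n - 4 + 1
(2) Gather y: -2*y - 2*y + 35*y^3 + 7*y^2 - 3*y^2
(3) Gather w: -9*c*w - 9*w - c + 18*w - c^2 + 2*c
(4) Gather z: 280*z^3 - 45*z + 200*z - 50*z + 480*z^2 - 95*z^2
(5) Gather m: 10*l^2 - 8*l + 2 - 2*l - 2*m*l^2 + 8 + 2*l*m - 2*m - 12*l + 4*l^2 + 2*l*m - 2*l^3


(1) = n^2 - 2*n - 3
(2) = 35*y^3 + 4*y^2 - 4*y
(3) = -c^2 + c + w*(9 - 9*c)
(4) = 280*z^3 + 385*z^2 + 105*z
(5) = -2*l^3 + 14*l^2 - 22*l + m*(-2*l^2 + 4*l - 2) + 10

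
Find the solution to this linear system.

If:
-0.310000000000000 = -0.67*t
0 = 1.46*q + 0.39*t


Then:
q = -0.12
t = 0.46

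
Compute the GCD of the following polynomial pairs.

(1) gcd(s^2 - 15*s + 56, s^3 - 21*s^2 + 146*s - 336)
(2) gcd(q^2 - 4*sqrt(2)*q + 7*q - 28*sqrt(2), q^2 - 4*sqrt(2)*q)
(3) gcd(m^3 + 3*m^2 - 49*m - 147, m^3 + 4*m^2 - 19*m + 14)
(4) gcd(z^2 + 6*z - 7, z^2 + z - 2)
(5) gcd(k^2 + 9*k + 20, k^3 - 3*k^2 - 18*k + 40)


(1) = gcd((s - 8)*(s - 7), (s - 8)*(s - 7)*(s - 6)) = s^2 - 15*s + 56
(2) = gcd((q + 7)*(q - 4*sqrt(2)), q*(q - 4*sqrt(2))) = q - 4*sqrt(2)
(3) = m + 7
(4) = z - 1
(5) = k + 4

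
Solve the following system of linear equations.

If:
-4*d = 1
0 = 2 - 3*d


Then:
No Solution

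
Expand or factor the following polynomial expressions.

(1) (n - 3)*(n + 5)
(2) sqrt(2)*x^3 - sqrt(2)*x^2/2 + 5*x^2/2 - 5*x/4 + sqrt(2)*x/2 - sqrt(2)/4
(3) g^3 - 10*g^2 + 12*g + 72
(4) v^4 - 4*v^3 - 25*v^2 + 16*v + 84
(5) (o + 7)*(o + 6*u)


(1) = n^2 + 2*n - 15
(2) = (x - 1/2)*(x + sqrt(2))*(sqrt(2)*x + 1/2)
(3) = (g - 6)^2*(g + 2)
(4) = (v - 7)*(v - 2)*(v + 2)*(v + 3)
(5) = o^2 + 6*o*u + 7*o + 42*u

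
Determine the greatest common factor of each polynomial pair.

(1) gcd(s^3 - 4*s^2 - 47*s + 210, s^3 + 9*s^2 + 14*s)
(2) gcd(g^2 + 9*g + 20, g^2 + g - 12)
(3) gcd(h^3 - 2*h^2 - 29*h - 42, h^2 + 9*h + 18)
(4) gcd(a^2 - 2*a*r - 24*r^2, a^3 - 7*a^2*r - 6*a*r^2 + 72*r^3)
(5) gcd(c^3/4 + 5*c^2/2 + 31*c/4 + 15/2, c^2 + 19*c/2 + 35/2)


(1) = gcd((s - 6)*(s - 5)*(s + 7), s*(s + 2)*(s + 7)) = s + 7
(2) = gcd((g + 4)*(g + 5), (g - 3)*(g + 4)) = g + 4
(3) = gcd((h - 7)*(h + 2)*(h + 3), (h + 3)*(h + 6)) = h + 3
(4) = -a + 6*r
(5) = 1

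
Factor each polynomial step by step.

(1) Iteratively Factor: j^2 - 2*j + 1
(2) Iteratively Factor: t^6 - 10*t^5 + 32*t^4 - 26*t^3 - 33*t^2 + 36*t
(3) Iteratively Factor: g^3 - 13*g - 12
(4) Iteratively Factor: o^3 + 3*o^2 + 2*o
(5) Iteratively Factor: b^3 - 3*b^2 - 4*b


(1) = (j - 1)*(j - 1)
(2) = (t - 3)*(t^5 - 7*t^4 + 11*t^3 + 7*t^2 - 12*t) = (t - 3)^2*(t^4 - 4*t^3 - t^2 + 4*t) = (t - 4)*(t - 3)^2*(t^3 - t) = (t - 4)*(t - 3)^2*(t - 1)*(t^2 + t) = (t - 4)*(t - 3)^2*(t - 1)*(t + 1)*(t)
(3) = (g + 1)*(g^2 - g - 12) = (g + 1)*(g + 3)*(g - 4)
(4) = (o + 1)*(o^2 + 2*o) = o*(o + 1)*(o + 2)
(5) = (b)*(b^2 - 3*b - 4) = b*(b - 4)*(b + 1)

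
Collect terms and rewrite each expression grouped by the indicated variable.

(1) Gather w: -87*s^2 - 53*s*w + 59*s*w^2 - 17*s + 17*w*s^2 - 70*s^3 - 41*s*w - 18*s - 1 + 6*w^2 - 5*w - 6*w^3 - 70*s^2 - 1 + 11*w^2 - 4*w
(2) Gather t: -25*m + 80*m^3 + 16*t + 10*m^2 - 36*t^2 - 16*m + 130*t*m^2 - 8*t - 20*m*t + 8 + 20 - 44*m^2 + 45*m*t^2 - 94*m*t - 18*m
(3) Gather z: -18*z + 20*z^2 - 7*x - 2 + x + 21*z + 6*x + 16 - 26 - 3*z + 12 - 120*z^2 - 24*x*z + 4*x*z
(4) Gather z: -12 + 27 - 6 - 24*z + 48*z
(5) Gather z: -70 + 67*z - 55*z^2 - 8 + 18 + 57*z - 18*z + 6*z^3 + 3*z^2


(1) = -70*s^3 - 157*s^2 - 35*s - 6*w^3 + w^2*(59*s + 17) + w*(17*s^2 - 94*s - 9) - 2
(2) = 80*m^3 - 34*m^2 - 59*m + t^2*(45*m - 36) + t*(130*m^2 - 114*m + 8) + 28
(3) = -20*x*z - 100*z^2
(4) = 24*z + 9
(5) = 6*z^3 - 52*z^2 + 106*z - 60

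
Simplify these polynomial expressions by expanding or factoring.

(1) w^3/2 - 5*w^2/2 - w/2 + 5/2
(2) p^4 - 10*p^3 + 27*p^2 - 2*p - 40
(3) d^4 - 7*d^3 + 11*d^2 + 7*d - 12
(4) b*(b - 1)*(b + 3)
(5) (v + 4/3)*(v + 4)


(1) = (w/2 + 1/2)*(w - 5)*(w - 1)
(2) = (p - 5)*(p - 4)*(p - 2)*(p + 1)
(3) = (d - 4)*(d - 3)*(d - 1)*(d + 1)
(4) = b^3 + 2*b^2 - 3*b
(5) = v^2 + 16*v/3 + 16/3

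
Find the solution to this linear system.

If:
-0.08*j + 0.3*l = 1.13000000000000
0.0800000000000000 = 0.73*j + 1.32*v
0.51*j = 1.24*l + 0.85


Then:
j = 30.78
l = 11.98
v = -16.96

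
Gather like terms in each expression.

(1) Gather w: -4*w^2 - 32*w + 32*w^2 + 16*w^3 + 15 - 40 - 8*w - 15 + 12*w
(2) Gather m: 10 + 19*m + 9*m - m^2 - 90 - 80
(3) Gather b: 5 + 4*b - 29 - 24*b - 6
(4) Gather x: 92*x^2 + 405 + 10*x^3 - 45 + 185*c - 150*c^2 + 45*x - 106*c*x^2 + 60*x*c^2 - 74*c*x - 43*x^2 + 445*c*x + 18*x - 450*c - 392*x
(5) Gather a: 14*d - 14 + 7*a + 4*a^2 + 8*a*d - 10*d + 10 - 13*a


(1) = 16*w^3 + 28*w^2 - 28*w - 40
(2) = -m^2 + 28*m - 160
(3) = -20*b - 30
(4) = -150*c^2 - 265*c + 10*x^3 + x^2*(49 - 106*c) + x*(60*c^2 + 371*c - 329) + 360
(5) = 4*a^2 + a*(8*d - 6) + 4*d - 4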